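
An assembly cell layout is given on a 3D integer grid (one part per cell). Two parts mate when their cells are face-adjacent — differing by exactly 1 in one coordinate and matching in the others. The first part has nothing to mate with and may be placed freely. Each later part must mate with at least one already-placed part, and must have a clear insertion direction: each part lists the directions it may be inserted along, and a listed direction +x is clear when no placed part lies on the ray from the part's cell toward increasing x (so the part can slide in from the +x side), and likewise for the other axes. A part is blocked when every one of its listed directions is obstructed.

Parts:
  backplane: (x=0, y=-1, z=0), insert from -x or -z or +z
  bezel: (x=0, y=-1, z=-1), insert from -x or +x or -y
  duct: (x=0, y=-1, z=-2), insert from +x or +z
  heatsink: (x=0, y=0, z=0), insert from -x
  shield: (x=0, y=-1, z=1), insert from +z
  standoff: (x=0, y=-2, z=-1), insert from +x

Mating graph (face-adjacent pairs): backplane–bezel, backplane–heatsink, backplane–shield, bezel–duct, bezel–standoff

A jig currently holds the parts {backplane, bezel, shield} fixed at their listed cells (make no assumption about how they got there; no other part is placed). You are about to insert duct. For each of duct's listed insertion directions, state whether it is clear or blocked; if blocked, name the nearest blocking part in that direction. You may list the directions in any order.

+x: ray from duct(0, -1, -2) has no placed part ⇒ clear
+z: nearest on ray is bezel@(0, -1, -1) ⇒ blocked

+x: clear; +z: blocked by bezel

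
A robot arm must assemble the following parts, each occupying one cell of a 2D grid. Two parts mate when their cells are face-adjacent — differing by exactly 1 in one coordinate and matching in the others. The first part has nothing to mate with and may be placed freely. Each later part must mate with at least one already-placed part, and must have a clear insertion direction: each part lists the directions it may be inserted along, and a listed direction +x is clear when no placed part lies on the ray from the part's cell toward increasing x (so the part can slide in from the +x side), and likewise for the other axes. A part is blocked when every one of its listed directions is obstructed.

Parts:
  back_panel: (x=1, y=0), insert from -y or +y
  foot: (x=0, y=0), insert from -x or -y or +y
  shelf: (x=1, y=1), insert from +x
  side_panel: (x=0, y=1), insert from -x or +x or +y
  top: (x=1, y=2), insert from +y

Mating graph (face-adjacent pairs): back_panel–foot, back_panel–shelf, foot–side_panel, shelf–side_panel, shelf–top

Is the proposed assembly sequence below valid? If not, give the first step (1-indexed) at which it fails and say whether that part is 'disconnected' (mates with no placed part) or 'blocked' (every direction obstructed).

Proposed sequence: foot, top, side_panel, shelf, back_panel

1. foot@(0, 0) [-x clear] — {foot}
2. top@(1, 2) — no placed neighbour ⇒ disconnected

Invalid at step 2 (disconnected)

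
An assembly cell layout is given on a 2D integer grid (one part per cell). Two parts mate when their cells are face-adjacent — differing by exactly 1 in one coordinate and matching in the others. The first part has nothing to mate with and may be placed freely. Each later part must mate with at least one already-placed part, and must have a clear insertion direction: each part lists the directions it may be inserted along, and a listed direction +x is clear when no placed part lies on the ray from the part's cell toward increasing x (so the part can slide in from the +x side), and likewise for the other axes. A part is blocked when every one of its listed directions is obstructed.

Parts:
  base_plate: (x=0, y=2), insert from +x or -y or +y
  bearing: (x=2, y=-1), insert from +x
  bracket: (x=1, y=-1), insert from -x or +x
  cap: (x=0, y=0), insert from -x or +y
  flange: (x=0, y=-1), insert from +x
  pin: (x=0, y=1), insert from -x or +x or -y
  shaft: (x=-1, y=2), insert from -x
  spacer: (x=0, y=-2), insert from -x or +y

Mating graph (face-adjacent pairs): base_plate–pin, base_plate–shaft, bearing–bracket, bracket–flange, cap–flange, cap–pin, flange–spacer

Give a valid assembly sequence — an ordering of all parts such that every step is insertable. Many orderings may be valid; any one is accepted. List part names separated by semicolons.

cap; pin; base_plate; shaft; flange; bracket; bearing; spacer

1. cap@(0, 0) [-x clear] — {cap}
2. pin@(0, 1) [-x clear] — {cap, pin}
3. base_plate@(0, 2) [+x clear] — {base_plate, cap, pin}
4. shaft@(-1, 2) [-x clear] — {base_plate, cap, pin, shaft}
5. flange@(0, -1) [+x clear] — {base_plate, cap, flange, pin, shaft}
6. bracket@(1, -1) [+x clear] — {base_plate, bracket, cap, flange, pin, shaft}
7. bearing@(2, -1) [+x clear] — {base_plate, bearing, bracket, cap, flange, pin, shaft}
8. spacer@(0, -2) [-x clear] — {base_plate, bearing, bracket, cap, flange, pin, shaft, spacer}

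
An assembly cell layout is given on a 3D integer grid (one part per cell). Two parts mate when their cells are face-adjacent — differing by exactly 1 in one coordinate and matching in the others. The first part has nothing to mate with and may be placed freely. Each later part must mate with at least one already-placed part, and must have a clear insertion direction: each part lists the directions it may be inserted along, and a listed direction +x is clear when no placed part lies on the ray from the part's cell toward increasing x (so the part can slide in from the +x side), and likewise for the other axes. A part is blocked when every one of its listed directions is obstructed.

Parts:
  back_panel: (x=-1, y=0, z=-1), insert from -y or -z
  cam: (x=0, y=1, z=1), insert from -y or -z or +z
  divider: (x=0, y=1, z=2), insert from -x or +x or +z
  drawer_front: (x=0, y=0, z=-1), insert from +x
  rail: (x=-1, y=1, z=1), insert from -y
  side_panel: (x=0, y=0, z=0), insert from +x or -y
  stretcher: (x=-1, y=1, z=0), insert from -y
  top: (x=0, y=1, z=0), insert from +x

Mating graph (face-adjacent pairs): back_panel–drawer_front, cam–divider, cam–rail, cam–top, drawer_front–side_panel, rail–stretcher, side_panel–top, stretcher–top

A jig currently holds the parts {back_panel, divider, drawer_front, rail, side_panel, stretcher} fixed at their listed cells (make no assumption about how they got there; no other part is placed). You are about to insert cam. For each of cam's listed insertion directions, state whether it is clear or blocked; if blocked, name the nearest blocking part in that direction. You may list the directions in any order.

-y: ray from cam(0, 1, 1) has no placed part ⇒ clear
-z: ray from cam(0, 1, 1) has no placed part ⇒ clear
+z: nearest on ray is divider@(0, 1, 2) ⇒ blocked

+z: blocked by divider; -y: clear; -z: clear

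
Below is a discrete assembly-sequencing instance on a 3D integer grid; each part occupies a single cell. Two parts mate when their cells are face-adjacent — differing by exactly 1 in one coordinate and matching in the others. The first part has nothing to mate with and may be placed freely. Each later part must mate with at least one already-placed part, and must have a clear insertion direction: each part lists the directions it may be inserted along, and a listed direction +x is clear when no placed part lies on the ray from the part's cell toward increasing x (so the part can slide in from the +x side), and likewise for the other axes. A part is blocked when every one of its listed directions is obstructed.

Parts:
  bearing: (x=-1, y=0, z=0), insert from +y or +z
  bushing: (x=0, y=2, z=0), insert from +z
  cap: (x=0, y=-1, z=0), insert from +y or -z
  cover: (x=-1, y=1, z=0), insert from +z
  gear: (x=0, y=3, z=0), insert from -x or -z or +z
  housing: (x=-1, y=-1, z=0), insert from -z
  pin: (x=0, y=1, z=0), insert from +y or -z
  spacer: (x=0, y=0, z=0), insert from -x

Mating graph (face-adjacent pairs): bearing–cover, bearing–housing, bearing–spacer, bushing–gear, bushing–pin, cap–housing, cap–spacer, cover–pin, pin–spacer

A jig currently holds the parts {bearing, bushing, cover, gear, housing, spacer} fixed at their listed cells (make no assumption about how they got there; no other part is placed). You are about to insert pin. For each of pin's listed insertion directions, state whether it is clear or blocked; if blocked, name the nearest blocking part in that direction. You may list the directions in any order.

+y: blocked by bushing; -z: clear

+y: nearest on ray is bushing@(0, 2, 0) ⇒ blocked
-z: ray from pin(0, 1, 0) has no placed part ⇒ clear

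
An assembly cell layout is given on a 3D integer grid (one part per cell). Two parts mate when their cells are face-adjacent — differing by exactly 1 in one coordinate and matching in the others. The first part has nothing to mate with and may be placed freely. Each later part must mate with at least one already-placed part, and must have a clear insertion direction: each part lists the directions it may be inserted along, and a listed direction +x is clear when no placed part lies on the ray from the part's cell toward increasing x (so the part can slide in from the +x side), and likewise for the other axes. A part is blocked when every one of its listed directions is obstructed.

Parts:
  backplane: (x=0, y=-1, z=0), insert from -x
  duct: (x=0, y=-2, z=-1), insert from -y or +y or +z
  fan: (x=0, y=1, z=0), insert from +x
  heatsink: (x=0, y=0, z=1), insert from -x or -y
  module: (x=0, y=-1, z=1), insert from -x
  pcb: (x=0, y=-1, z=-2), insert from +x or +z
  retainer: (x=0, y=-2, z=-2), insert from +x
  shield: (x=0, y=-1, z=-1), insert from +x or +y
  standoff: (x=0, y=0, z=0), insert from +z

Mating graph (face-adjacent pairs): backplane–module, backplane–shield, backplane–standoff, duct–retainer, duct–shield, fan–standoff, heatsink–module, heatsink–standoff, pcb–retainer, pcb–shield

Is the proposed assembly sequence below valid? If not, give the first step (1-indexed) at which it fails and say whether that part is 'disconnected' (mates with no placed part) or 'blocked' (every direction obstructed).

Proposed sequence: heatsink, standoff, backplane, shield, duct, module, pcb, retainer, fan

1. heatsink@(0, 0, 1) [-x clear] — {heatsink}
2. standoff@(0, 0, 0) — +z all obstructed ⇒ blocked

Invalid at step 2 (blocked)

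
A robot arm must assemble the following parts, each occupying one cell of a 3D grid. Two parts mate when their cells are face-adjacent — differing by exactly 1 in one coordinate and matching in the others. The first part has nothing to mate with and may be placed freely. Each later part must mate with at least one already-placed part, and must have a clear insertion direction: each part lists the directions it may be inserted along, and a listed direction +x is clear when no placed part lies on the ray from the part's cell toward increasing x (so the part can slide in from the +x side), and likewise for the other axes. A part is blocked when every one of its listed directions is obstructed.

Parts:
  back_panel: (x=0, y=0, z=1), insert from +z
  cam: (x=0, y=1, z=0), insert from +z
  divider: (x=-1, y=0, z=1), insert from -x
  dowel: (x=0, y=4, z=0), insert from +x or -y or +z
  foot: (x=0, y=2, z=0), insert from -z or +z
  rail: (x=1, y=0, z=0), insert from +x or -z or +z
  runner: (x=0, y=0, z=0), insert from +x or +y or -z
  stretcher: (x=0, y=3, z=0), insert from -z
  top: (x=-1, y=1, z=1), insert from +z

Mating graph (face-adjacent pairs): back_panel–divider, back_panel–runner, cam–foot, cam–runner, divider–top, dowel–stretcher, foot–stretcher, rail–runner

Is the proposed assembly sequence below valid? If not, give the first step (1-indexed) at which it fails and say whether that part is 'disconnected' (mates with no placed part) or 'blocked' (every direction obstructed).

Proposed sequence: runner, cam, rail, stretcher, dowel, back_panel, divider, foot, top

Invalid at step 4 (disconnected)

1. runner@(0, 0, 0) [+x clear] — {runner}
2. cam@(0, 1, 0) [+z clear] — {cam, runner}
3. rail@(1, 0, 0) [+x clear] — {cam, rail, runner}
4. stretcher@(0, 3, 0) — no placed neighbour ⇒ disconnected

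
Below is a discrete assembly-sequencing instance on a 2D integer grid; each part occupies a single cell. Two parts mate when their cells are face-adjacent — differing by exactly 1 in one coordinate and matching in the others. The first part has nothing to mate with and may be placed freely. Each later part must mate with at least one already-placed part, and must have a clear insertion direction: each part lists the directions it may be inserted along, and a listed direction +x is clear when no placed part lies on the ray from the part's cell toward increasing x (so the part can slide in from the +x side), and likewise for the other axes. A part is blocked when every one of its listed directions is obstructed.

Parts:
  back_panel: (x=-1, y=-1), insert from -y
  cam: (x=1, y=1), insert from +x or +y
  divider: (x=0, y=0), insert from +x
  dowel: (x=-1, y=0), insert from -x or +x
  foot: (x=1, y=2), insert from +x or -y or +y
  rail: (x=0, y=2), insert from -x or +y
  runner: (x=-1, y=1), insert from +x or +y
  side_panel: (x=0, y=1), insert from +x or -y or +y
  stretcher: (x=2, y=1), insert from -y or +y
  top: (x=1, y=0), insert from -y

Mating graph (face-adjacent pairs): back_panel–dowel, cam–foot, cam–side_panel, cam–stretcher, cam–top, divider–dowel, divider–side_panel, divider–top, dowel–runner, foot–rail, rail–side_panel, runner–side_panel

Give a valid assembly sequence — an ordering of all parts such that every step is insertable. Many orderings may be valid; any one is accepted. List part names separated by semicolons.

1. side_panel@(0, 1) [+x clear] — {side_panel}
2. rail@(0, 2) [-x clear] — {rail, side_panel}
3. cam@(1, 1) [+x clear] — {cam, rail, side_panel}
4. stretcher@(2, 1) [-y clear] — {cam, rail, side_panel, stretcher}
5. divider@(0, 0) [+x clear] — {cam, divider, rail, side_panel, stretcher}
6. top@(1, 0) [-y clear] — {cam, divider, rail, side_panel, stretcher, top}
7. dowel@(-1, 0) [-x clear] — {cam, divider, dowel, rail, side_panel, stretcher, top}
8. back_panel@(-1, -1) [-y clear] — {back_panel, cam, divider, dowel, rail, side_panel, stretcher, top}
9. foot@(1, 2) [+x clear] — {back_panel, cam, divider, dowel, foot, rail, side_panel, stretcher, top}
10. runner@(-1, 1) [+y clear] — {back_panel, cam, divider, dowel, foot, rail, runner, side_panel, stretcher, top}

side_panel; rail; cam; stretcher; divider; top; dowel; back_panel; foot; runner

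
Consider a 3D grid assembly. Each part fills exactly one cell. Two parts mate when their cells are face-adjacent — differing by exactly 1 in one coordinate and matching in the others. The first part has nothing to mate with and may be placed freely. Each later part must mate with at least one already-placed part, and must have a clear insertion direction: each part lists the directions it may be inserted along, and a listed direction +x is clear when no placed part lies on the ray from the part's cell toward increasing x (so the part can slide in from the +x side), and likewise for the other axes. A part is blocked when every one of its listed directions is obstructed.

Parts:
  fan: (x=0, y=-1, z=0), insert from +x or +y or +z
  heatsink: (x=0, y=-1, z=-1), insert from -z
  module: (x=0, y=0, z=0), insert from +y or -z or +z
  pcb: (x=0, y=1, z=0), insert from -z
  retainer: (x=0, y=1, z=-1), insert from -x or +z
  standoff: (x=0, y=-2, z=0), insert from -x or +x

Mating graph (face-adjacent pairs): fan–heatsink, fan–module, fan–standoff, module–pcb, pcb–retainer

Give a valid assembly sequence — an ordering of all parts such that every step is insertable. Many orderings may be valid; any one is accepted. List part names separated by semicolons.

standoff; fan; heatsink; module; pcb; retainer

1. standoff@(0, -2, 0) [-x clear] — {standoff}
2. fan@(0, -1, 0) [+x clear] — {fan, standoff}
3. heatsink@(0, -1, -1) [-z clear] — {fan, heatsink, standoff}
4. module@(0, 0, 0) [+y clear] — {fan, heatsink, module, standoff}
5. pcb@(0, 1, 0) [-z clear] — {fan, heatsink, module, pcb, standoff}
6. retainer@(0, 1, -1) [-x clear] — {fan, heatsink, module, pcb, retainer, standoff}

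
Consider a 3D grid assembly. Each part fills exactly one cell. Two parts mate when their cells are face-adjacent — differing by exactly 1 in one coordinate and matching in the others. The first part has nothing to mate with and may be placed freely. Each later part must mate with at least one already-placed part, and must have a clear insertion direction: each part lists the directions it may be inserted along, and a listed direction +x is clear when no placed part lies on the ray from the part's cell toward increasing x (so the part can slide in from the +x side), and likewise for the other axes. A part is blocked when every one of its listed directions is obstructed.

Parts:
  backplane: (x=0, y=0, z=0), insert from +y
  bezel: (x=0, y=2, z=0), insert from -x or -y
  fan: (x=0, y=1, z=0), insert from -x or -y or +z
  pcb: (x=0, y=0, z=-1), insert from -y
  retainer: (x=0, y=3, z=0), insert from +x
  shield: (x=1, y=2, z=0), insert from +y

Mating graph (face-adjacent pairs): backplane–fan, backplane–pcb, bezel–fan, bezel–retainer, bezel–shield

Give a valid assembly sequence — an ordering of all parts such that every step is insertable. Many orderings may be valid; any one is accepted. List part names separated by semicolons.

pcb; backplane; fan; bezel; shield; retainer

1. pcb@(0, 0, -1) [-y clear] — {pcb}
2. backplane@(0, 0, 0) [+y clear] — {backplane, pcb}
3. fan@(0, 1, 0) [-x clear] — {backplane, fan, pcb}
4. bezel@(0, 2, 0) [-x clear] — {backplane, bezel, fan, pcb}
5. shield@(1, 2, 0) [+y clear] — {backplane, bezel, fan, pcb, shield}
6. retainer@(0, 3, 0) [+x clear] — {backplane, bezel, fan, pcb, retainer, shield}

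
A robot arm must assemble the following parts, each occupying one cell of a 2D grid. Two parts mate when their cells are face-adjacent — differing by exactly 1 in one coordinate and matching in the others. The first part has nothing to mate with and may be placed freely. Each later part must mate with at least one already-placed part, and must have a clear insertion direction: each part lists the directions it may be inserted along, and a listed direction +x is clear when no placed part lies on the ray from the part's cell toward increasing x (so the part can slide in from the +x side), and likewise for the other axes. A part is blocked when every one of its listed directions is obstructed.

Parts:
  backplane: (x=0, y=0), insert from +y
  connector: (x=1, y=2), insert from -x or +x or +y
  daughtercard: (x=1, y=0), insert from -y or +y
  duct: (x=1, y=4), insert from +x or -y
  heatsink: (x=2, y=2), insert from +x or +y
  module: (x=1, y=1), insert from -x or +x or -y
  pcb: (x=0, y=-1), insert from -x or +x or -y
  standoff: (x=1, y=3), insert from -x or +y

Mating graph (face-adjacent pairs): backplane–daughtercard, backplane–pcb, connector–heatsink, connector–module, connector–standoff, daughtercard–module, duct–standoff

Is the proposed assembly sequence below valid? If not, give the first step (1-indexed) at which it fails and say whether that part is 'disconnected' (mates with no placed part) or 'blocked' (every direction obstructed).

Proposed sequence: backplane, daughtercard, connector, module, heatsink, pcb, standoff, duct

Invalid at step 3 (disconnected)

1. backplane@(0, 0) [+y clear] — {backplane}
2. daughtercard@(1, 0) [-y clear] — {backplane, daughtercard}
3. connector@(1, 2) — no placed neighbour ⇒ disconnected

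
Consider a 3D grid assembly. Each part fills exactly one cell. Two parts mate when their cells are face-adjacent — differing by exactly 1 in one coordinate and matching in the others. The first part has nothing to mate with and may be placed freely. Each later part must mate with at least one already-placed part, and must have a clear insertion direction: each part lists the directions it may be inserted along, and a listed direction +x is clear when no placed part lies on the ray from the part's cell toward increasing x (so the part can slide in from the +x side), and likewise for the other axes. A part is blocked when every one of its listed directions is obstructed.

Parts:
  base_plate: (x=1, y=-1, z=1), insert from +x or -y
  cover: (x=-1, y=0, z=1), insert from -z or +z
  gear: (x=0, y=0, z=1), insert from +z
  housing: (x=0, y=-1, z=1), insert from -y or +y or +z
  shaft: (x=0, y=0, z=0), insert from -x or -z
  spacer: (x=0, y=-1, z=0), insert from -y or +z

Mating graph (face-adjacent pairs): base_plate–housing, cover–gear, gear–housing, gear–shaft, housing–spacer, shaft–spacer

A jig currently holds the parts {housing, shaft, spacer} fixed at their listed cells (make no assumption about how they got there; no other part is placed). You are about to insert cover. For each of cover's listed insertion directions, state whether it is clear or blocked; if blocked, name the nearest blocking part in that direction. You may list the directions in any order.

-z: ray from cover(-1, 0, 1) has no placed part ⇒ clear
+z: ray from cover(-1, 0, 1) has no placed part ⇒ clear

+z: clear; -z: clear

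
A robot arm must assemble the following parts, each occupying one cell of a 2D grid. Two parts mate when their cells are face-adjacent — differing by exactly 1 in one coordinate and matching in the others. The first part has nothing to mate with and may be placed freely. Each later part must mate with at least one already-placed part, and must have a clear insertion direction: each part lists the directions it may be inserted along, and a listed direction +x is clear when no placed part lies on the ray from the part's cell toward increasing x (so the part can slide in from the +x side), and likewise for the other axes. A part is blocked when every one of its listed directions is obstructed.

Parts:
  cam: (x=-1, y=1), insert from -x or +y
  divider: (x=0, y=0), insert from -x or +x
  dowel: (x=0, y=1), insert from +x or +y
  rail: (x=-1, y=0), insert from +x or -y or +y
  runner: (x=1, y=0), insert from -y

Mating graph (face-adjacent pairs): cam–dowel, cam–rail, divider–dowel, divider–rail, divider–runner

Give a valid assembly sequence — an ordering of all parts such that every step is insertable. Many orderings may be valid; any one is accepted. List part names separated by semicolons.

1. cam@(-1, 1) [-x clear] — {cam}
2. rail@(-1, 0) [+x clear] — {cam, rail}
3. divider@(0, 0) [+x clear] — {cam, divider, rail}
4. runner@(1, 0) [-y clear] — {cam, divider, rail, runner}
5. dowel@(0, 1) [+x clear] — {cam, divider, dowel, rail, runner}

cam; rail; divider; runner; dowel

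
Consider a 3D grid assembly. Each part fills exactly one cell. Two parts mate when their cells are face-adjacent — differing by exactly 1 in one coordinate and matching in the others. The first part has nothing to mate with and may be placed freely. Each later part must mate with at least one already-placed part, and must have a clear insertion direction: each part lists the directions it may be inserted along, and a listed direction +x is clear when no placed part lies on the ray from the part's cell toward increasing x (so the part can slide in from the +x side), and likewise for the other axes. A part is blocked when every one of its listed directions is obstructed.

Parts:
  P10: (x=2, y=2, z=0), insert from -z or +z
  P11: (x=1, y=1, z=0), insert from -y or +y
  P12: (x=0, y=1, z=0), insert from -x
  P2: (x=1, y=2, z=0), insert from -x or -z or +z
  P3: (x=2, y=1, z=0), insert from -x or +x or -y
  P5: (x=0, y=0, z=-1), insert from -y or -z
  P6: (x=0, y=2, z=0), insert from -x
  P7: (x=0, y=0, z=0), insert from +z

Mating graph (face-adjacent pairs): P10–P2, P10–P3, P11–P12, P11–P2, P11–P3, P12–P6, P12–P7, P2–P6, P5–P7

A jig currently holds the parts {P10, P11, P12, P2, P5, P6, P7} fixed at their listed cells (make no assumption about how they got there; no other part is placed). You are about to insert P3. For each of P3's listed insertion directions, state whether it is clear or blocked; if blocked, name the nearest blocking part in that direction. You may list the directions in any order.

-x: nearest on ray is P11@(1, 1, 0) ⇒ blocked
+x: ray from P3(2, 1, 0) has no placed part ⇒ clear
-y: ray from P3(2, 1, 0) has no placed part ⇒ clear

+x: clear; -x: blocked by P11; -y: clear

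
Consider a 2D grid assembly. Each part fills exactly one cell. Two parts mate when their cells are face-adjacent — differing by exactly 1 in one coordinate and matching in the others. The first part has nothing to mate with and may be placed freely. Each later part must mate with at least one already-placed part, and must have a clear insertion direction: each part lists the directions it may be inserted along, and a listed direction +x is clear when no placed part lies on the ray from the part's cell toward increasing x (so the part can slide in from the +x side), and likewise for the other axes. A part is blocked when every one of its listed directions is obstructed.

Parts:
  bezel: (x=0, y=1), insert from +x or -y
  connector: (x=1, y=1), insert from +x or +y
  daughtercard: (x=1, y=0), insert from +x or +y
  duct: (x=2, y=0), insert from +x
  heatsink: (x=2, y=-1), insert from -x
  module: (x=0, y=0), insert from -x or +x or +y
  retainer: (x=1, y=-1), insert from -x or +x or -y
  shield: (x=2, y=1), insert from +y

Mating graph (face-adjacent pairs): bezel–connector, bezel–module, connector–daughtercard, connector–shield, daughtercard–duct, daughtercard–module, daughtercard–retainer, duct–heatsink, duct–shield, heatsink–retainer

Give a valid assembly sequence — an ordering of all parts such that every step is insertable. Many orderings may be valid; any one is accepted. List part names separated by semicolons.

bezel; connector; module; daughtercard; shield; duct; heatsink; retainer

1. bezel@(0, 1) [+x clear] — {bezel}
2. connector@(1, 1) [+x clear] — {bezel, connector}
3. module@(0, 0) [-x clear] — {bezel, connector, module}
4. daughtercard@(1, 0) [+x clear] — {bezel, connector, daughtercard, module}
5. shield@(2, 1) [+y clear] — {bezel, connector, daughtercard, module, shield}
6. duct@(2, 0) [+x clear] — {bezel, connector, daughtercard, duct, module, shield}
7. heatsink@(2, -1) [-x clear] — {bezel, connector, daughtercard, duct, heatsink, module, shield}
8. retainer@(1, -1) [-x clear] — {bezel, connector, daughtercard, duct, heatsink, module, retainer, shield}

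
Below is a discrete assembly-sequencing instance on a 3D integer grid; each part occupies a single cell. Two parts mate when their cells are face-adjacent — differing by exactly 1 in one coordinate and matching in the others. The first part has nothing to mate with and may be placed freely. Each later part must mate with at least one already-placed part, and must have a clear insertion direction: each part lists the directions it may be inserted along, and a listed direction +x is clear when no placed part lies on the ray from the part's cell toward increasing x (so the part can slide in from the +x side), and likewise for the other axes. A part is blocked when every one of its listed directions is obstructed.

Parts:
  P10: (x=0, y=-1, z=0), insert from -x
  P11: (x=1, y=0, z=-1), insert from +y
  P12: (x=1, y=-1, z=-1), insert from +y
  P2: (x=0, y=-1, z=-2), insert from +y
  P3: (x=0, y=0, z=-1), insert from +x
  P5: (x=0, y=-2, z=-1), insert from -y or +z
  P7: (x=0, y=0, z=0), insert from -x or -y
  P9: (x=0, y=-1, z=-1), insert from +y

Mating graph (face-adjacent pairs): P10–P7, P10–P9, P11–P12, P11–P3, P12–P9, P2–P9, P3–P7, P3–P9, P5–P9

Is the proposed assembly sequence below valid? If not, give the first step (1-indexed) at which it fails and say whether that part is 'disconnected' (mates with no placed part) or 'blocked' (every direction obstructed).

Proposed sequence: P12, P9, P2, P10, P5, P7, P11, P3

Invalid at step 8 (blocked)

1. P12@(1, -1, -1) [+y clear] — {P12}
2. P9@(0, -1, -1) [+y clear] — {P12, P9}
3. P2@(0, -1, -2) [+y clear] — {P12, P2, P9}
4. P10@(0, -1, 0) [-x clear] — {P10, P12, P2, P9}
5. P5@(0, -2, -1) [-y clear] — {P10, P12, P2, P5, P9}
6. P7@(0, 0, 0) [-x clear] — {P10, P12, P2, P5, P7, P9}
7. P11@(1, 0, -1) [+y clear] — {P10, P11, P12, P2, P5, P7, P9}
8. P3@(0, 0, -1) — +x all obstructed ⇒ blocked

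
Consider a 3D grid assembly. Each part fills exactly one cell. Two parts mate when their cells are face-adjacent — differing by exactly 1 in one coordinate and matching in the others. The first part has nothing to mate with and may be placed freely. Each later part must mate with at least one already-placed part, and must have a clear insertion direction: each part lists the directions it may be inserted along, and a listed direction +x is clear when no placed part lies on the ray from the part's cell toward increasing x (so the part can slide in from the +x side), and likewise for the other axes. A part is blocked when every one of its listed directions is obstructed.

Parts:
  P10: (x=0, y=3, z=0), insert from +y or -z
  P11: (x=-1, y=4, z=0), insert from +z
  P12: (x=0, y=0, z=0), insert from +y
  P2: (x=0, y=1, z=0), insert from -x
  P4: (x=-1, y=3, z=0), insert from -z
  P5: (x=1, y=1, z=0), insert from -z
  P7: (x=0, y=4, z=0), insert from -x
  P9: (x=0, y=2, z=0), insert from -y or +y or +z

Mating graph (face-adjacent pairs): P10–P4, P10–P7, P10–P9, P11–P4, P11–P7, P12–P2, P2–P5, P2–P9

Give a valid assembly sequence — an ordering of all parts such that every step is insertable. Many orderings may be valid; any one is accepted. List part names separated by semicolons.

P12; P2; P9; P10; P4; P7; P11; P5

1. P12@(0, 0, 0) [+y clear] — {P12}
2. P2@(0, 1, 0) [-x clear] — {P12, P2}
3. P9@(0, 2, 0) [+y clear] — {P12, P2, P9}
4. P10@(0, 3, 0) [+y clear] — {P10, P12, P2, P9}
5. P4@(-1, 3, 0) [-z clear] — {P10, P12, P2, P4, P9}
6. P7@(0, 4, 0) [-x clear] — {P10, P12, P2, P4, P7, P9}
7. P11@(-1, 4, 0) [+z clear] — {P10, P11, P12, P2, P4, P7, P9}
8. P5@(1, 1, 0) [-z clear] — {P10, P11, P12, P2, P4, P5, P7, P9}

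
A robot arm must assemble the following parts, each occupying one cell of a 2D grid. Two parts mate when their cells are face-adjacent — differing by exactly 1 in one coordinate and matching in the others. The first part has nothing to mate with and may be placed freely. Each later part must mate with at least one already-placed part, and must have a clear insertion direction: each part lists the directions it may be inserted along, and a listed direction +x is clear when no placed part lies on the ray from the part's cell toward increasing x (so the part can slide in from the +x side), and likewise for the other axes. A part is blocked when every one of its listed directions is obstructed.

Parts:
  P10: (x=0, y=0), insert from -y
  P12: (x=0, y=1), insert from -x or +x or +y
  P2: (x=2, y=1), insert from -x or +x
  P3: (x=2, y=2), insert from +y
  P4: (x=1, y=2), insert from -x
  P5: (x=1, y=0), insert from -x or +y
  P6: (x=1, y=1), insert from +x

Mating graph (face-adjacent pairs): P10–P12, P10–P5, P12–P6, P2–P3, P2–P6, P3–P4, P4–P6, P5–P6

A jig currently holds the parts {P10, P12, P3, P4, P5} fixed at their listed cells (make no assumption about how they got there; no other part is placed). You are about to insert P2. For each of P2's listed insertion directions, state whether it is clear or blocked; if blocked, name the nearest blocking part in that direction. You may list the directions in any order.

-x: nearest on ray is P12@(0, 1) ⇒ blocked
+x: ray from P2(2, 1) has no placed part ⇒ clear

+x: clear; -x: blocked by P12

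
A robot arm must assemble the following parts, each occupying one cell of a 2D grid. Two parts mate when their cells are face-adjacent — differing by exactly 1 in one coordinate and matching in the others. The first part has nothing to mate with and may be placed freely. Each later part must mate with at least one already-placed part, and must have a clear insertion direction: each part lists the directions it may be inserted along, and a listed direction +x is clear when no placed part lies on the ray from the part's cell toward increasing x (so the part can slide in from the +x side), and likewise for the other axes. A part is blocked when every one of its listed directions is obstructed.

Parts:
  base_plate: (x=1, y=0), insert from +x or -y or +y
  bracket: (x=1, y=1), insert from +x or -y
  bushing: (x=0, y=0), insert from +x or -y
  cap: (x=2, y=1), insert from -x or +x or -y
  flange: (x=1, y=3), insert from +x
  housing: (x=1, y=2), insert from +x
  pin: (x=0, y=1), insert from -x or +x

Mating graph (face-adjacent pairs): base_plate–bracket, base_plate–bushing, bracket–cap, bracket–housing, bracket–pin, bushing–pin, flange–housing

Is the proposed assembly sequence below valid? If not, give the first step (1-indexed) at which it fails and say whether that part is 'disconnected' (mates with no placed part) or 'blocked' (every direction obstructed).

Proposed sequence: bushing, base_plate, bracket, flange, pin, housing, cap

Invalid at step 4 (disconnected)

1. bushing@(0, 0) [+x clear] — {bushing}
2. base_plate@(1, 0) [+x clear] — {base_plate, bushing}
3. bracket@(1, 1) [+x clear] — {base_plate, bracket, bushing}
4. flange@(1, 3) — no placed neighbour ⇒ disconnected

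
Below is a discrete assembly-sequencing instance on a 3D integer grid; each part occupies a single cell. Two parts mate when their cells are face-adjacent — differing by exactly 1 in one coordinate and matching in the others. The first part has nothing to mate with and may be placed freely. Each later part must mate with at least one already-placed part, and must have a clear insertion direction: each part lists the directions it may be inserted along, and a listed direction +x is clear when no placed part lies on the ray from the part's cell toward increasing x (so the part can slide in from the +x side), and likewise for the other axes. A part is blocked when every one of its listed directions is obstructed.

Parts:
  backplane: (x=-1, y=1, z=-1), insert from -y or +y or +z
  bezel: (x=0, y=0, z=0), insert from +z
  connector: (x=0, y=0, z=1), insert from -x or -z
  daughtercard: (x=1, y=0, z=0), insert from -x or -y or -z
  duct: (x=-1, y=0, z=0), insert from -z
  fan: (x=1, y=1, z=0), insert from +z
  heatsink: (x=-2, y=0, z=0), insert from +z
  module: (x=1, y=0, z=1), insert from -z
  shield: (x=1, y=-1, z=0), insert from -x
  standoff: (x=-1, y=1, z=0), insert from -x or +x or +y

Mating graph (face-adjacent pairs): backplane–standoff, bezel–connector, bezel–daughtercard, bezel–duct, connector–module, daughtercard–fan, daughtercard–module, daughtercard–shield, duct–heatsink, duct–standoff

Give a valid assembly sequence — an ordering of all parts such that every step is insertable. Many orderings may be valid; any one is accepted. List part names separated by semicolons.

1. duct@(-1, 0, 0) [-z clear] — {duct}
2. bezel@(0, 0, 0) [+z clear] — {bezel, duct}
3. heatsink@(-2, 0, 0) [+z clear] — {bezel, duct, heatsink}
4. connector@(0, 0, 1) [-x clear] — {bezel, connector, duct, heatsink}
5. standoff@(-1, 1, 0) [-x clear] — {bezel, connector, duct, heatsink, standoff}
6. backplane@(-1, 1, -1) [-y clear] — {backplane, bezel, connector, duct, heatsink, standoff}
7. module@(1, 0, 1) [-z clear] — {backplane, bezel, connector, duct, heatsink, module, standoff}
8. daughtercard@(1, 0, 0) [-y clear] — {backplane, bezel, connector, daughtercard, duct, heatsink, module, standoff}
9. shield@(1, -1, 0) [-x clear] — {backplane, bezel, connector, daughtercard, duct, heatsink, module, shield, standoff}
10. fan@(1, 1, 0) [+z clear] — {backplane, bezel, connector, daughtercard, duct, fan, heatsink, module, shield, standoff}

duct; bezel; heatsink; connector; standoff; backplane; module; daughtercard; shield; fan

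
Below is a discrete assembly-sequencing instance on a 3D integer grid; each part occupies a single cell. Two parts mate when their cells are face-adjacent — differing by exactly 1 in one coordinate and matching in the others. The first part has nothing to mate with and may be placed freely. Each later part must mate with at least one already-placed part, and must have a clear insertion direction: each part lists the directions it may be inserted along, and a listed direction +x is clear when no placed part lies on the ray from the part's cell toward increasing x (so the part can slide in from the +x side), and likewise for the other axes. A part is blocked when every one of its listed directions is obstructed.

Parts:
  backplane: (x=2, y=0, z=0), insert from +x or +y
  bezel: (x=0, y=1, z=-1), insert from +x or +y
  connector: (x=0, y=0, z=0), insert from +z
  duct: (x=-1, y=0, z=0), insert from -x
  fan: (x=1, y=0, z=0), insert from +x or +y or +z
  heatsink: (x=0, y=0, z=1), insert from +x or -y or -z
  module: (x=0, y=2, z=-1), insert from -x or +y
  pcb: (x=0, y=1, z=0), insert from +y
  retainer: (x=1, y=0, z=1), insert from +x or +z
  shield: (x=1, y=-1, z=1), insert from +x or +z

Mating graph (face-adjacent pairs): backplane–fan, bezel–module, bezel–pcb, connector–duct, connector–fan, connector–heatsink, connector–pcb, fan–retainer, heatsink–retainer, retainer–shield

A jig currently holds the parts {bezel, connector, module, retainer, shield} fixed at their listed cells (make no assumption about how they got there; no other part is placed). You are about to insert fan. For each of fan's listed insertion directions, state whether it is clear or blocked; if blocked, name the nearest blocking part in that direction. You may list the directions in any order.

+x: ray from fan(1, 0, 0) has no placed part ⇒ clear
+y: ray from fan(1, 0, 0) has no placed part ⇒ clear
+z: nearest on ray is retainer@(1, 0, 1) ⇒ blocked

+x: clear; +y: clear; +z: blocked by retainer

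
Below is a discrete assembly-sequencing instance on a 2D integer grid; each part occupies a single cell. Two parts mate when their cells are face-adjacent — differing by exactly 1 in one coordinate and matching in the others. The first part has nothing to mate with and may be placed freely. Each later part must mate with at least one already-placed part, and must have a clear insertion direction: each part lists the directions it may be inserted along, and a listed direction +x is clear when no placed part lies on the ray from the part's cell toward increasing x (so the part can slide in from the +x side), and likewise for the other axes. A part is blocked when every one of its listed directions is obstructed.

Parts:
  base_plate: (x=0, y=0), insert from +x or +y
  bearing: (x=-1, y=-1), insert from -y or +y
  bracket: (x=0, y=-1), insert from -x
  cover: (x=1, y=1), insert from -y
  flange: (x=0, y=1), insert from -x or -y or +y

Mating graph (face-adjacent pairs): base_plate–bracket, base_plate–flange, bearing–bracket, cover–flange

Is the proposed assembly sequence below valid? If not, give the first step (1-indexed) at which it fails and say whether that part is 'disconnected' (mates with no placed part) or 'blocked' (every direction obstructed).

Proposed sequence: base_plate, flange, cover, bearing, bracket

1. base_plate@(0, 0) [+x clear] — {base_plate}
2. flange@(0, 1) [-x clear] — {base_plate, flange}
3. cover@(1, 1) [-y clear] — {base_plate, cover, flange}
4. bearing@(-1, -1) — no placed neighbour ⇒ disconnected

Invalid at step 4 (disconnected)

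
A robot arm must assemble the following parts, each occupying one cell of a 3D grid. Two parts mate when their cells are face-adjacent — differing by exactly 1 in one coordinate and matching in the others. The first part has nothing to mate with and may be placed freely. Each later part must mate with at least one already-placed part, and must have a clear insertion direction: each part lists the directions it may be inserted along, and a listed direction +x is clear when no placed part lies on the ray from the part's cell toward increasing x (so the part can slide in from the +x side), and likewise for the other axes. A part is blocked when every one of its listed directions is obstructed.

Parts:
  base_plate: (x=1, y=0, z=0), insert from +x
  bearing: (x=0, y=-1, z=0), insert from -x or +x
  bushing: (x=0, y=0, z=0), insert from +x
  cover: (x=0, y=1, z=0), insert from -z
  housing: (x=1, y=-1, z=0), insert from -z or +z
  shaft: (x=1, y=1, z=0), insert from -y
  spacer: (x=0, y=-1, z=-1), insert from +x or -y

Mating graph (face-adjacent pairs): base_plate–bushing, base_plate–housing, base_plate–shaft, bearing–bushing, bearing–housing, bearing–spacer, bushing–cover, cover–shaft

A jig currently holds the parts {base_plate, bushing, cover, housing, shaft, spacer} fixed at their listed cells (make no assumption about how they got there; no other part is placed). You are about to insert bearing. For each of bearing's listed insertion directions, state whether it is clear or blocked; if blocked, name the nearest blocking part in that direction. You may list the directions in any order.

-x: ray from bearing(0, -1, 0) has no placed part ⇒ clear
+x: nearest on ray is housing@(1, -1, 0) ⇒ blocked

+x: blocked by housing; -x: clear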